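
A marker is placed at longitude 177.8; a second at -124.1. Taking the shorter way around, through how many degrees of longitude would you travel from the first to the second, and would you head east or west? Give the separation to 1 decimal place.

58.1° east

Raw difference: -124.1 − 177.8 = -301.9°.
Normalise into (−180°, 180°]: -301.9° + 360° = 58.1°.
Positive ⇒ the second point lies to the east; separation 58.1°.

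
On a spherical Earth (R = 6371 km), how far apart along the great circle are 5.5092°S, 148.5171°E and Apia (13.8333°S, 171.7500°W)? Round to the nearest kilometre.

Δλ = -171.7500 − 148.5171 = -320.2671°; wrapped into (−180°, 180°]: 39.7329°.
Δφ = -13.8333 − -5.5092 = -8.3241°.
a = sin²(Δφ/2) + cos φ₁ · cos φ₂ · sin²(Δλ/2) = 0.116884.
c = 2·atan2(√a, √(1−a)) = 0.69784 rad → d = 6371·c ≈ 4445.93 km.

4446 km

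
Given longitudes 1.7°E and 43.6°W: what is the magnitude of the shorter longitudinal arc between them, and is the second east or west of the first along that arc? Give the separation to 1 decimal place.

Raw difference: -43.6 − 1.7 = -45.3°.
Normalise into (−180°, 180°]: -45.3° stays -45.3°.
Negative ⇒ the second point lies to the west; separation 45.3°.

45.3° west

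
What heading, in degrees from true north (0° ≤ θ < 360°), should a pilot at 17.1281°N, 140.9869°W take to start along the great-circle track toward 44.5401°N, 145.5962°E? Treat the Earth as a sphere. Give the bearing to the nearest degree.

Δλ = 145.5962 − -140.9869 = 286.5831°; wrapped into (−180°, 180°]: -73.4169°.
θ = atan2( sin Δλ · cos φ₂ , cos φ₁ · sin φ₂ − sin φ₁ · cos φ₂ · cos Δλ )
  = atan2(-0.68311, 0.61039) = -48.218° → normalised to [0°, 360°): 311.782°.

312°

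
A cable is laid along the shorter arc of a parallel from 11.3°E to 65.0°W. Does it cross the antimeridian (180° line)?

Signed shortest Δλ = ((-65.0 − 11.3 + 180) mod 360) − 180 = -76.3°.
Going west by 76.3° from +11.3° reaches -65.0° without touching 180°.

No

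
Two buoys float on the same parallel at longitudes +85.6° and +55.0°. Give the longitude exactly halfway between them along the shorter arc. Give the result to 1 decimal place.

Signed shortest Δλ from +85.6° to +55.0° is -30.6°.
Midpoint longitude = +85.6° + (-30.6°)/2 = +85.6° − 15.3° = +70.3°.

+70.3°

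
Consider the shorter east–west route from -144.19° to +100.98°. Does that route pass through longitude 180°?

Naïve |100.98 − -144.19| = 245.17° > 180°, so the shorter arc goes the other way round — across 180°.
Signed shortest Δλ = ((100.98 − -144.19 + 180) mod 360) − 180 = -114.83°.
Going west by 114.83° from -144.19° passes through 180° before reaching +100.98°.

Yes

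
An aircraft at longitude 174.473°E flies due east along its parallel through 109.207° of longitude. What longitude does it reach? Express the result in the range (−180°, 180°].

76.320°W

Start at +174.473°; shift +109.207° → +283.680°.
+283.680° lies outside (−180°, 180°]; subtract 360° → -76.320°.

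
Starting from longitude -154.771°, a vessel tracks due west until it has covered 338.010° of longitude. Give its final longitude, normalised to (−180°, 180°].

Start at -154.771°; shift −338.010° → -492.781°.
-492.781° lies outside (−180°, 180°]; add 360° → -132.781°.

-132.781°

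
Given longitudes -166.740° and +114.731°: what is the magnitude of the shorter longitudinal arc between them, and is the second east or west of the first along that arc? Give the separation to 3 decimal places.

Raw difference: 114.731 − -166.740 = 281.471°.
Normalise into (−180°, 180°]: 281.471° − 360° = -78.529°.
Negative ⇒ the second point lies to the west; separation 78.529°.

78.529° west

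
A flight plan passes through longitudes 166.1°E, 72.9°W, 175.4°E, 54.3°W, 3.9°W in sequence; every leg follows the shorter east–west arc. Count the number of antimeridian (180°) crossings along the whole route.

Leg 1: +166.1° → -72.9°, shortest Δλ = 121.0° (east) — crosses 180°.
Leg 2: -72.9° → +175.4°, shortest Δλ = -111.7° (west) — crosses 180°.
Leg 3: +175.4° → -54.3°, shortest Δλ = 130.3° (east) — crosses 180°.
Leg 4: -54.3° → -3.9°, shortest Δλ = 50.4° (east) — does not cross 180°.
Total crossings: 3.

3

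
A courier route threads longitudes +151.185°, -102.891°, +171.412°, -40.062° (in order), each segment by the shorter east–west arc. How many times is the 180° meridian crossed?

Leg 1: +151.185° → -102.891°, shortest Δλ = 105.924° (east) — crosses 180°.
Leg 2: -102.891° → +171.412°, shortest Δλ = -85.697° (west) — crosses 180°.
Leg 3: +171.412° → -40.062°, shortest Δλ = 148.526° (east) — crosses 180°.
Total crossings: 3.

3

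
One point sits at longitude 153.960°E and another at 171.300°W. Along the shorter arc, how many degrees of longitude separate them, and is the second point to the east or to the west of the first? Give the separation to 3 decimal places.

34.740° east

Raw difference: -171.300 − 153.960 = -325.26°.
Normalise into (−180°, 180°]: -325.26° + 360° = 34.74°.
Positive ⇒ the second point lies to the east; separation 34.740°.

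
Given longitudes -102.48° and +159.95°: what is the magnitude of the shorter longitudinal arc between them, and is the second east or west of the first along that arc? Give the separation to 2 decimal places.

97.57° west

Raw difference: 159.95 − -102.48 = 262.43°.
Normalise into (−180°, 180°]: 262.43° − 360° = -97.57°.
Negative ⇒ the second point lies to the west; separation 97.57°.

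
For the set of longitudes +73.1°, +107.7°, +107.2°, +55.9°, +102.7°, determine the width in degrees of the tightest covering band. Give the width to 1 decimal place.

51.8°

Sort the longitudes: +55.9°, +73.1°, +102.7°, +107.2°, +107.7°.
Eastward gaps between consecutive values (wrapping around): 17.2°, 29.6°, 4.5°, 0.5°, 308.2°.
Largest gap = 308.2° ⇒ minimal covering band is its complement: 360° − 308.2° = 51.8°.
Band runs from +55.9° eastward to +107.7°.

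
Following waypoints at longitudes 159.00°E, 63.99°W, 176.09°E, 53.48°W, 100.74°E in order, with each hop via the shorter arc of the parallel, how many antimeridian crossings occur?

3

Leg 1: +159.00° → -63.99°, shortest Δλ = 137.01° (east) — crosses 180°.
Leg 2: -63.99° → +176.09°, shortest Δλ = -119.92° (west) — crosses 180°.
Leg 3: +176.09° → -53.48°, shortest Δλ = 130.43° (east) — crosses 180°.
Leg 4: -53.48° → +100.74°, shortest Δλ = 154.22° (east) — does not cross 180°.
Total crossings: 3.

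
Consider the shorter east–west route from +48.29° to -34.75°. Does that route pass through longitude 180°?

No

Signed shortest Δλ = ((-34.75 − 48.29 + 180) mod 360) − 180 = -83.04°.
Going west by 83.04° from +48.29° reaches -34.75° without touching 180°.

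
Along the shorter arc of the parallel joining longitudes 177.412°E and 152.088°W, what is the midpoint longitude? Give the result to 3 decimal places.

Signed shortest Δλ from +177.412° to -152.088° is +30.500°.
Midpoint longitude = +177.412° + (+30.500°)/2 = +177.412° + 15.250° = +192.662°.
Normalise into (−180°, 180°]: -167.338°.
(The naïve average (+177.412 + -152.088)/2 = 12.662° is on the wrong side of the globe.)

167.338°W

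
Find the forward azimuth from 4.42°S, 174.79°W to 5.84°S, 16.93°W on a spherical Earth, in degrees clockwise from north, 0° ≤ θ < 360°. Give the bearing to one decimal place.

Δλ = -16.93 − -174.79 = 157.86°.
θ = atan2( sin Δλ · cos φ₂ , cos φ₁ · sin φ₂ − sin φ₁ · cos φ₂ · cos Δλ )
  = atan2(0.37492, -0.17246) = 114.703° → normalised to [0°, 360°): 114.703°.

114.7°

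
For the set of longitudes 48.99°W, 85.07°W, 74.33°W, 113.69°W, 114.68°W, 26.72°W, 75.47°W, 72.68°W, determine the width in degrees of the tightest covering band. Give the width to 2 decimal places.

87.96°

Sort the longitudes: -114.68°, -113.69°, -85.07°, -75.47°, -74.33°, -72.68°, -48.99°, -26.72°.
Eastward gaps between consecutive values (wrapping around): 0.99°, 28.62°, 9.60°, 1.14°, 1.65°, 23.69°, 22.27°, 272.04°.
Largest gap = 272.04° ⇒ minimal covering band is its complement: 360° − 272.04° = 87.96°.
Band runs from -114.68° eastward to -26.72°.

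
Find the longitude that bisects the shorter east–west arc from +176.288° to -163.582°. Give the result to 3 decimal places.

-173.647°

Signed shortest Δλ from +176.288° to -163.582° is +20.130°.
Midpoint longitude = +176.288° + (+20.130°)/2 = +176.288° + 10.065° = +186.353°.
Normalise into (−180°, 180°]: -173.647°.
(The naïve average (+176.288 + -163.582)/2 = 6.353° is on the wrong side of the globe.)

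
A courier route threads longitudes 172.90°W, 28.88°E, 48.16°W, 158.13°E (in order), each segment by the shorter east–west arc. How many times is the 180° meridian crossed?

Leg 1: -172.90° → +28.88°, shortest Δλ = -158.22° (west) — crosses 180°.
Leg 2: +28.88° → -48.16°, shortest Δλ = -77.04° (west) — does not cross 180°.
Leg 3: -48.16° → +158.13°, shortest Δλ = -153.71° (west) — crosses 180°.
Total crossings: 2.

2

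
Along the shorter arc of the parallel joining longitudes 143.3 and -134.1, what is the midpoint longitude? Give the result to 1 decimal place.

Signed shortest Δλ from +143.3° to -134.1° is +82.6°.
Midpoint longitude = +143.3° + (+82.6°)/2 = +143.3° + 41.3° = +184.6°.
Normalise into (−180°, 180°]: -175.4°.
(The naïve average (+143.3 + -134.1)/2 = 4.6° is on the wrong side of the globe.)

-175.4°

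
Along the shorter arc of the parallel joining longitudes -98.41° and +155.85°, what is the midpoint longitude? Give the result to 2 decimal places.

-151.28°

Signed shortest Δλ from -98.41° to +155.85° is -105.74°.
Midpoint longitude = -98.41° + (-105.74°)/2 = -98.41° − 52.87° = -151.28°.
(The naïve average (-98.41 + +155.85)/2 = 28.72° is on the wrong side of the globe.)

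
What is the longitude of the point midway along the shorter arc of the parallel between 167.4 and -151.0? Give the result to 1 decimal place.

Signed shortest Δλ from +167.4° to -151.0° is +41.6°.
Midpoint longitude = +167.4° + (+41.6°)/2 = +167.4° + 20.8° = +188.2°.
Normalise into (−180°, 180°]: -171.8°.
(The naïve average (+167.4 + -151.0)/2 = 8.2° is on the wrong side of the globe.)

-171.8°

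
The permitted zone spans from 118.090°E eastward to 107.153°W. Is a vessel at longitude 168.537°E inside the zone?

Band width going east from +118.090° to -107.153°: ((-107.153 − 118.090) mod 360) = 134.757°.
Offset of +168.537° east of the west edge: ((168.537 − 118.090) mod 360) = 50.447°.
50.447° ≤ 134.757° ⇒ inside.

Yes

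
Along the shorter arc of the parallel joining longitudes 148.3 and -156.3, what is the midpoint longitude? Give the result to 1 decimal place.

+176.0°

Signed shortest Δλ from +148.3° to -156.3° is +55.4°.
Midpoint longitude = +148.3° + (+55.4°)/2 = +148.3° + 27.7° = +176.0°.
(The naïve average (+148.3 + -156.3)/2 = -4.0° is on the wrong side of the globe.)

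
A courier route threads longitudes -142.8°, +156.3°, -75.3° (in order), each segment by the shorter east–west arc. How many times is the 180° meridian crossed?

2

Leg 1: -142.8° → +156.3°, shortest Δλ = -60.9° (west) — crosses 180°.
Leg 2: +156.3° → -75.3°, shortest Δλ = 128.4° (east) — crosses 180°.
Total crossings: 2.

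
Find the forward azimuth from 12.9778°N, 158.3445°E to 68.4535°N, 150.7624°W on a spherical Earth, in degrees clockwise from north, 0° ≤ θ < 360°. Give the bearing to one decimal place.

18.4°

Δλ = -150.7624 − 158.3445 = -309.1069°; wrapped into (−180°, 180°]: 50.8931°.
θ = atan2( sin Δλ · cos φ₂ , cos φ₁ · sin φ₂ − sin φ₁ · cos φ₂ · cos Δλ )
  = atan2(0.28498, 0.85434) = 18.447° → normalised to [0°, 360°): 18.447°.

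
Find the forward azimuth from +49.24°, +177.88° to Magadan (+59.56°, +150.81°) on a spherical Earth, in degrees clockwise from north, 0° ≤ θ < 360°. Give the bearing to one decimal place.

313.8°

Δλ = 150.81 − 177.88 = -27.07°.
θ = atan2( sin Δλ · cos φ₂ , cos φ₁ · sin φ₂ − sin φ₁ · cos φ₂ · cos Δλ )
  = atan2(-0.23056, 0.22119) = -46.189° → normalised to [0°, 360°): 313.811°.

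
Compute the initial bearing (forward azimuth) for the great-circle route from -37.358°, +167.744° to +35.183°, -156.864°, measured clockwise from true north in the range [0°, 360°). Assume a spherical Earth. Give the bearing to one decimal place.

28.8°

Δλ = -156.864 − 167.744 = -324.608°; wrapped into (−180°, 180°]: 35.392°.
θ = atan2( sin Δλ · cos φ₂ , cos φ₁ · sin φ₂ − sin φ₁ · cos φ₂ · cos Δλ )
  = atan2(0.47336, 0.86229) = 28.765° → normalised to [0°, 360°): 28.765°.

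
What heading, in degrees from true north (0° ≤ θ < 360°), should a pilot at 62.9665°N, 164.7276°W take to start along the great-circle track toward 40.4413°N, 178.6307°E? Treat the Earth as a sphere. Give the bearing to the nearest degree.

212°

Δλ = 178.6307 − -164.7276 = 343.3583°; wrapped into (−180°, 180°]: -16.6417°.
θ = atan2( sin Δλ · cos φ₂ , cos φ₁ · sin φ₂ − sin φ₁ · cos φ₂ · cos Δλ )
  = atan2(-0.21796, -0.35469) = -148.429° → normalised to [0°, 360°): 211.571°.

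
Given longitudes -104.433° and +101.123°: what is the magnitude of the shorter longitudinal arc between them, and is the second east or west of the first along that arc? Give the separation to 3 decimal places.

Raw difference: 101.123 − -104.433 = 205.556°.
Normalise into (−180°, 180°]: 205.556° − 360° = -154.444°.
Negative ⇒ the second point lies to the west; separation 154.444°.

154.444° west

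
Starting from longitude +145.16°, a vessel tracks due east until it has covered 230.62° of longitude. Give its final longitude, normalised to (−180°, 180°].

+15.78°

Start at +145.16°; shift +230.62° → +375.78°.
+375.78° lies outside (−180°, 180°]; subtract 360° → +15.78°.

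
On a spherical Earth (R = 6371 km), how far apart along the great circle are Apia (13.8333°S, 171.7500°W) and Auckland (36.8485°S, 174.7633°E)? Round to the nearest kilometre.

2888 km

Δλ = 174.7633 − -171.7500 = 346.5133°; wrapped into (−180°, 180°]: -13.4867°.
Δφ = -36.8485 − -13.8333 = -23.0152°.
a = sin²(Δφ/2) + cos φ₁ · cos φ₂ · sin²(Δλ/2) = 0.050513.
c = 2·atan2(√a, √(1−a)) = 0.45337 rad → d = 6371·c ≈ 2888.45 km.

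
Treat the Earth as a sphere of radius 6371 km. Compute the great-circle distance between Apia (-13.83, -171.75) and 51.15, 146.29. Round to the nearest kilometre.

8287 km

Δλ = 146.29 − -171.75 = 318.04°; wrapped into (−180°, 180°]: -41.96°.
Δφ = 51.15 − -13.83 = 64.98°.
a = sin²(Δφ/2) + cos φ₁ · cos φ₂ · sin²(Δλ/2) = 0.366616.
c = 2·atan2(√a, √(1−a)) = 1.30076 rad → d = 6371·c ≈ 8287.13 km.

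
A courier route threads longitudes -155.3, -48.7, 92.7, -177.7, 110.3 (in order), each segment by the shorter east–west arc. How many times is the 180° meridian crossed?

2

Leg 1: -155.3° → -48.7°, shortest Δλ = 106.6° (east) — does not cross 180°.
Leg 2: -48.7° → +92.7°, shortest Δλ = 141.4° (east) — does not cross 180°.
Leg 3: +92.7° → -177.7°, shortest Δλ = 89.6° (east) — crosses 180°.
Leg 4: -177.7° → +110.3°, shortest Δλ = -72.0° (west) — crosses 180°.
Total crossings: 2.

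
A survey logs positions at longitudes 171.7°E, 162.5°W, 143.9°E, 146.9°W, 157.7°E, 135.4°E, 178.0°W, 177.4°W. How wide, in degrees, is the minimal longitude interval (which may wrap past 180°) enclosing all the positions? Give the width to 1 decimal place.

Sort the longitudes: -178.0°, -177.4°, -162.5°, -146.9°, +135.4°, +143.9°, +157.7°, +171.7°.
Eastward gaps between consecutive values (wrapping around): 0.6°, 14.9°, 15.6°, 282.3°, 8.5°, 13.8°, 14.0°, 10.3°.
Largest gap = 282.3° ⇒ minimal covering band is its complement: 360° − 282.3° = 77.7°.
Band runs from +135.4° eastward to -146.9°, crossing the antimeridian.

77.7°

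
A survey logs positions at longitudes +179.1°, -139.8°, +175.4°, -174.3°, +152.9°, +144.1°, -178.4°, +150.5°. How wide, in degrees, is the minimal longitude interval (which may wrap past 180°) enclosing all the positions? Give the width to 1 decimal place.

Sort the longitudes: -178.4°, -174.3°, -139.8°, +144.1°, +150.5°, +152.9°, +175.4°, +179.1°.
Eastward gaps between consecutive values (wrapping around): 4.1°, 34.5°, 283.9°, 6.4°, 2.4°, 22.5°, 3.7°, 2.5°.
Largest gap = 283.9° ⇒ minimal covering band is its complement: 360° − 283.9° = 76.1°.
Band runs from +144.1° eastward to -139.8°, crossing the antimeridian.

76.1°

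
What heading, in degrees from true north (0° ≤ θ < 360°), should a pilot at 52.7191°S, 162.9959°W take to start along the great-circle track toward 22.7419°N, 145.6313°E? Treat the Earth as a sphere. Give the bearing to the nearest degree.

314°

Δλ = 145.6313 − -162.9959 = 308.6272°; wrapped into (−180°, 180°]: -51.3728°.
θ = atan2( sin Δλ · cos φ₂ , cos φ₁ · sin φ₂ − sin φ₁ · cos φ₂ · cos Δλ )
  = atan2(-0.72049, 0.69225) = -46.145° → normalised to [0°, 360°): 313.855°.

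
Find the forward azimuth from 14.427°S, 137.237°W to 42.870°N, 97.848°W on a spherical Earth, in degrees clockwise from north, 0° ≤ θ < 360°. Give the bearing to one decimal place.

30.2°

Δλ = -97.848 − -137.237 = 39.389°.
θ = atan2( sin Δλ · cos φ₂ , cos φ₁ · sin φ₂ − sin φ₁ · cos φ₂ · cos Δλ )
  = atan2(0.46508, 0.80001) = 30.172° → normalised to [0°, 360°): 30.172°.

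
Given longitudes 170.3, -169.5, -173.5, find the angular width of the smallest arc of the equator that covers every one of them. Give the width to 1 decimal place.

20.2°

Sort the longitudes: -173.5°, -169.5°, +170.3°.
Eastward gaps between consecutive values (wrapping around): 4.0°, 339.8°, 16.2°.
Largest gap = 339.8° ⇒ minimal covering band is its complement: 360° − 339.8° = 20.2°.
Band runs from +170.3° eastward to -169.5°, crossing the antimeridian.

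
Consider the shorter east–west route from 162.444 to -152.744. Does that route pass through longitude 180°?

Yes

Naïve |-152.744 − 162.444| = 315.188° > 180°, so the shorter arc goes the other way round — across 180°.
Signed shortest Δλ = ((-152.744 − 162.444 + 180) mod 360) − 180 = 44.812°.
Going east by 44.812° from +162.444° passes through 180° before reaching -152.744°.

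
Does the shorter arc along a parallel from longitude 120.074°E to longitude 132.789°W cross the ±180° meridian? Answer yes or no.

Naïve |-132.789 − 120.074| = 252.863° > 180°, so the shorter arc goes the other way round — across 180°.
Signed shortest Δλ = ((-132.789 − 120.074 + 180) mod 360) − 180 = 107.137°.
Going east by 107.137° from +120.074° passes through 180° before reaching -132.789°.

Yes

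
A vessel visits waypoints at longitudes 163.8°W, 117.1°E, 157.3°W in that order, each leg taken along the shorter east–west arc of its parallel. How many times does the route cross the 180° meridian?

2

Leg 1: -163.8° → +117.1°, shortest Δλ = -79.1° (west) — crosses 180°.
Leg 2: +117.1° → -157.3°, shortest Δλ = 85.6° (east) — crosses 180°.
Total crossings: 2.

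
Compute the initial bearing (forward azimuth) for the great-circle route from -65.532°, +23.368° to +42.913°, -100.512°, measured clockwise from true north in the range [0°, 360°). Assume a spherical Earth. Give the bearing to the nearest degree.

Δλ = -100.512 − 23.368 = -123.880°.
θ = atan2( sin Δλ · cos φ₂ , cos φ₁ · sin φ₂ − sin φ₁ · cos φ₂ · cos Δλ )
  = atan2(-0.60803, -0.08959) = -98.382° → normalised to [0°, 360°): 261.618°.

262°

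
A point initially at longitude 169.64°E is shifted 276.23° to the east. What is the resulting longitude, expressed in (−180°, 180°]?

85.87°E

Start at +169.64°; shift +276.23° → +445.87°.
+445.87° lies outside (−180°, 180°]; subtract 360° → +85.87°.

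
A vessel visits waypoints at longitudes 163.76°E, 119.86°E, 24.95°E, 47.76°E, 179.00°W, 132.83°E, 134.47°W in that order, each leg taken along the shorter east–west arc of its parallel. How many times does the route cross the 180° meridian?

3

Leg 1: +163.76° → +119.86°, shortest Δλ = -43.9° (west) — does not cross 180°.
Leg 2: +119.86° → +24.95°, shortest Δλ = -94.91° (west) — does not cross 180°.
Leg 3: +24.95° → +47.76°, shortest Δλ = 22.81° (east) — does not cross 180°.
Leg 4: +47.76° → -179.00°, shortest Δλ = 133.24° (east) — crosses 180°.
Leg 5: -179.00° → +132.83°, shortest Δλ = -48.17° (west) — crosses 180°.
Leg 6: +132.83° → -134.47°, shortest Δλ = 92.7° (east) — crosses 180°.
Total crossings: 3.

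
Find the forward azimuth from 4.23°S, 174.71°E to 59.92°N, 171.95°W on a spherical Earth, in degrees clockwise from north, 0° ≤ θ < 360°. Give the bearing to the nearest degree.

7°

Δλ = -171.95 − 174.71 = -346.66°; wrapped into (−180°, 180°]: 13.34°.
θ = atan2( sin Δλ · cos φ₂ , cos φ₁ · sin φ₂ − sin φ₁ · cos φ₂ · cos Δλ )
  = atan2(0.11564, 0.89894) = 7.331° → normalised to [0°, 360°): 7.331°.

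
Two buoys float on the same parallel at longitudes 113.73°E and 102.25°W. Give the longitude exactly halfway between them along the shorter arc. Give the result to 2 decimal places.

Signed shortest Δλ from +113.73° to -102.25° is +144.02°.
Midpoint longitude = +113.73° + (+144.02°)/2 = +113.73° + 72.01° = +185.74°.
Normalise into (−180°, 180°]: -174.26°.
(The naïve average (+113.73 + -102.25)/2 = 5.74° is on the wrong side of the globe.)

174.26°W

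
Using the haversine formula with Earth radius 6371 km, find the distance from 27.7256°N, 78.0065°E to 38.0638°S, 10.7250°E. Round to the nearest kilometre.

Δλ = 10.7250 − 78.0065 = -67.2815°.
Δφ = -38.0638 − 27.7256 = -65.7894°.
a = sin²(Δφ/2) + cos φ₁ · cos φ₂ · sin²(Δλ/2) = 0.508840.
c = 2·atan2(√a, √(1−a)) = 1.58848 rad → d = 6371·c ≈ 10120.19 km.

10120 km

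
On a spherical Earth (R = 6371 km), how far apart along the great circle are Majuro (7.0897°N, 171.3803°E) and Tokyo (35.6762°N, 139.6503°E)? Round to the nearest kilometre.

4531 km

Δλ = 139.6503 − 171.3803 = -31.7300°.
Δφ = 35.6762 − 7.0897 = 28.5865°.
a = sin²(Δφ/2) + cos φ₁ · cos φ₂ · sin²(Δλ/2) = 0.121195.
c = 2·atan2(√a, √(1−a)) = 0.71115 rad → d = 6371·c ≈ 4530.75 km.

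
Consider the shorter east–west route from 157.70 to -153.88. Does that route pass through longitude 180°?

Yes

Naïve |-153.88 − 157.70| = 311.58° > 180°, so the shorter arc goes the other way round — across 180°.
Signed shortest Δλ = ((-153.88 − 157.70 + 180) mod 360) − 180 = 48.42°.
Going east by 48.42° from +157.70° passes through 180° before reaching -153.88°.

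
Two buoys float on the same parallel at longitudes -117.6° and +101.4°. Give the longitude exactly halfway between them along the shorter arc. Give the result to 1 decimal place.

Signed shortest Δλ from -117.6° to +101.4° is -141.0°.
Midpoint longitude = -117.6° + (-141.0°)/2 = -117.6° − 70.5° = -188.1°.
Normalise into (−180°, 180°]: +171.9°.
(The naïve average (-117.6 + +101.4)/2 = -8.1° is on the wrong side of the globe.)

+171.9°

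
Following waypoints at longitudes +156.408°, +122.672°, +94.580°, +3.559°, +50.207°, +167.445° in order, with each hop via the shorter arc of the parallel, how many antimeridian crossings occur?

0

Leg 1: +156.408° → +122.672°, shortest Δλ = -33.736° (west) — does not cross 180°.
Leg 2: +122.672° → +94.580°, shortest Δλ = -28.092° (west) — does not cross 180°.
Leg 3: +94.580° → +3.559°, shortest Δλ = -91.021° (west) — does not cross 180°.
Leg 4: +3.559° → +50.207°, shortest Δλ = 46.648° (east) — does not cross 180°.
Leg 5: +50.207° → +167.445°, shortest Δλ = 117.238° (east) — does not cross 180°.
Total crossings: 0.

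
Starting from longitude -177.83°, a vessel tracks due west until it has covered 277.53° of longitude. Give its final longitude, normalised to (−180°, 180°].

Start at -177.83°; shift −277.53° → -455.36°.
-455.36° lies outside (−180°, 180°]; add 360° → -95.36°.

-95.36°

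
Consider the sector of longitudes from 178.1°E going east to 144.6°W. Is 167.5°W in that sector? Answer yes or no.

Band width going east from +178.1° to -144.6°: ((-144.6 − 178.1) mod 360) = 37.3°.
Offset of -167.5° east of the west edge: ((-167.5 − 178.1) mod 360) = 14.4°.
14.4° ≤ 37.3° ⇒ inside.

Yes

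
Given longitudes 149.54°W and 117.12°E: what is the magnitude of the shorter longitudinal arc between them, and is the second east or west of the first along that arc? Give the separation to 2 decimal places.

93.34° west

Raw difference: 117.12 − -149.54 = 266.66°.
Normalise into (−180°, 180°]: 266.66° − 360° = -93.34°.
Negative ⇒ the second point lies to the west; separation 93.34°.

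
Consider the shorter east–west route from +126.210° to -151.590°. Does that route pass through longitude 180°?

Naïve |-151.590 − 126.210| = 277.8° > 180°, so the shorter arc goes the other way round — across 180°.
Signed shortest Δλ = ((-151.590 − 126.210 + 180) mod 360) − 180 = 82.2°.
Going east by 82.2° from +126.210° passes through 180° before reaching -151.590°.

Yes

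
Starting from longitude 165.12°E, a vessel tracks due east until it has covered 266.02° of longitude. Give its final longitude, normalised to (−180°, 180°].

71.14°E

Start at +165.12°; shift +266.02° → +431.14°.
+431.14° lies outside (−180°, 180°]; subtract 360° → +71.14°.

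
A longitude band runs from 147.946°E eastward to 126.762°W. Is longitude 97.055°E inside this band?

No

Band width going east from +147.946° to -126.762°: ((-126.762 − 147.946) mod 360) = 85.292°.
Offset of +97.055° east of the west edge: ((97.055 − 147.946) mod 360) = 309.109°.
309.109° > 85.292° ⇒ outside.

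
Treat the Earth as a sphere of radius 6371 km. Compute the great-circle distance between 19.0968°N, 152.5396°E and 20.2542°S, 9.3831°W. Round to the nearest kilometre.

18119 km

Δλ = -9.3831 − 152.5396 = -161.9227°.
Δφ = -20.2542 − 19.0968 = -39.3510°.
a = sin²(Δφ/2) + cos φ₁ · cos φ₂ · sin²(Δλ/2) = 0.978018.
c = 2·atan2(√a, √(1−a)) = 2.84397 rad → d = 6371·c ≈ 18118.91 km.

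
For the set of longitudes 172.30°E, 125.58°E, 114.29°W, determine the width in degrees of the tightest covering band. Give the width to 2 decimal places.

120.13°

Sort the longitudes: -114.29°, +125.58°, +172.30°.
Eastward gaps between consecutive values (wrapping around): 239.87°, 46.72°, 73.41°.
Largest gap = 239.87° ⇒ minimal covering band is its complement: 360° − 239.87° = 120.13°.
Band runs from +125.58° eastward to -114.29°, crossing the antimeridian.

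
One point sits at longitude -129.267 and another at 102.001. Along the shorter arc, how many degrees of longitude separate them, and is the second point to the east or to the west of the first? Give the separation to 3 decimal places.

Raw difference: 102.001 − -129.267 = 231.268°.
Normalise into (−180°, 180°]: 231.268° − 360° = -128.732°.
Negative ⇒ the second point lies to the west; separation 128.732°.

128.732° west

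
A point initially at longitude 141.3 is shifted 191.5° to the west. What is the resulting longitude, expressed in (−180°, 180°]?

Start at +141.3°; shift −191.5° → -50.2°.
-50.2° already lies in (−180°, 180°].

-50.2°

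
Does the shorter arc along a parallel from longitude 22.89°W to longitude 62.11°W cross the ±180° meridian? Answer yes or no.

Signed shortest Δλ = ((-62.11 − -22.89 + 180) mod 360) − 180 = -39.22°.
Going west by 39.22° from -22.89° reaches -62.11° without touching 180°.

No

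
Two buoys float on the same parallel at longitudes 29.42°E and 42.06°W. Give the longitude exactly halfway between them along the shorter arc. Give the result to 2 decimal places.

Signed shortest Δλ from +29.42° to -42.06° is -71.48°.
Midpoint longitude = +29.42° + (-71.48°)/2 = +29.42° − 35.74° = -6.32°.

6.32°W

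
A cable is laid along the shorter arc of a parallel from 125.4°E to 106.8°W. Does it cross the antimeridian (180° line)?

Yes

Naïve |-106.8 − 125.4| = 232.2° > 180°, so the shorter arc goes the other way round — across 180°.
Signed shortest Δλ = ((-106.8 − 125.4 + 180) mod 360) − 180 = 127.8°.
Going east by 127.8° from +125.4° passes through 180° before reaching -106.8°.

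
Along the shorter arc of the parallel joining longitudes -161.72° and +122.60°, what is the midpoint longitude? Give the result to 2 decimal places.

+160.44°

Signed shortest Δλ from -161.72° to +122.60° is -75.68°.
Midpoint longitude = -161.72° + (-75.68°)/2 = -161.72° − 37.84° = -199.56°.
Normalise into (−180°, 180°]: +160.44°.
(The naïve average (-161.72 + +122.60)/2 = -19.56° is on the wrong side of the globe.)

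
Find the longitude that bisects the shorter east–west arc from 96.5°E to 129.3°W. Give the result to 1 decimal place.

Signed shortest Δλ from +96.5° to -129.3° is +134.2°.
Midpoint longitude = +96.5° + (+134.2°)/2 = +96.5° + 67.1° = +163.6°.
(The naïve average (+96.5 + -129.3)/2 = -16.4° is on the wrong side of the globe.)

163.6°E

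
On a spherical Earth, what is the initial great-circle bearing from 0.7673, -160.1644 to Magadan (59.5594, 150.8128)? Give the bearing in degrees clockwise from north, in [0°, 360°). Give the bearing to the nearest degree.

Δλ = 150.8128 − -160.1644 = 310.9772°; wrapped into (−180°, 180°]: -49.0228°.
θ = atan2( sin Δλ · cos φ₂ , cos φ₁ · sin φ₂ − sin φ₁ · cos φ₂ · cos Δλ )
  = atan2(-0.38250, 0.85763) = -24.037° → normalised to [0°, 360°): 335.963°.

336°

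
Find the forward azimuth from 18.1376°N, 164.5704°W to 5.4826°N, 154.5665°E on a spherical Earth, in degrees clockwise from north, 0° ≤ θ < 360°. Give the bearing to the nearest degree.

Δλ = 154.5665 − -164.5704 = 319.1369°; wrapped into (−180°, 180°]: -40.8631°.
θ = atan2( sin Δλ · cos φ₂ , cos φ₁ · sin φ₂ − sin φ₁ · cos φ₂ · cos Δλ )
  = atan2(-0.65126, -0.14356) = -102.431° → normalised to [0°, 360°): 257.569°.

258°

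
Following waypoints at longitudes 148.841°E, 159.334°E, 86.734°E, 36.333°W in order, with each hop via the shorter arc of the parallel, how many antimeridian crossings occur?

0

Leg 1: +148.841° → +159.334°, shortest Δλ = 10.493° (east) — does not cross 180°.
Leg 2: +159.334° → +86.734°, shortest Δλ = -72.6° (west) — does not cross 180°.
Leg 3: +86.734° → -36.333°, shortest Δλ = -123.067° (west) — does not cross 180°.
Total crossings: 0.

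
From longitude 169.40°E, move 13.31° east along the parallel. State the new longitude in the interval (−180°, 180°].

177.29°W

Start at +169.40°; shift +13.31° → +182.71°.
+182.71° lies outside (−180°, 180°]; subtract 360° → -177.29°.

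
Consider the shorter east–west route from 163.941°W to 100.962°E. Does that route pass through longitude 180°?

Naïve |100.962 − -163.941| = 264.903° > 180°, so the shorter arc goes the other way round — across 180°.
Signed shortest Δλ = ((100.962 − -163.941 + 180) mod 360) − 180 = -95.097°.
Going west by 95.097° from -163.941° passes through 180° before reaching +100.962°.

Yes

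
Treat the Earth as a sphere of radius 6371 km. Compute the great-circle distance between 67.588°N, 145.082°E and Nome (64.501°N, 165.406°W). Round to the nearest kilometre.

Δλ = -165.406 − 145.082 = -310.488°; wrapped into (−180°, 180°]: 49.512°.
Δφ = 64.501 − 67.588 = -3.087°.
a = sin²(Δφ/2) + cos φ₁ · cos φ₂ · sin²(Δλ/2) = 0.029507.
c = 2·atan2(√a, √(1−a)) = 0.34526 rad → d = 6371·c ≈ 2199.68 km.

2200 km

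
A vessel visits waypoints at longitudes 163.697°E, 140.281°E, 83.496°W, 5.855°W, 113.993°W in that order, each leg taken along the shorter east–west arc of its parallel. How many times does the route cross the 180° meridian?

Leg 1: +163.697° → +140.281°, shortest Δλ = -23.416° (west) — does not cross 180°.
Leg 2: +140.281° → -83.496°, shortest Δλ = 136.223° (east) — crosses 180°.
Leg 3: -83.496° → -5.855°, shortest Δλ = 77.641° (east) — does not cross 180°.
Leg 4: -5.855° → -113.993°, shortest Δλ = -108.138° (west) — does not cross 180°.
Total crossings: 1.

1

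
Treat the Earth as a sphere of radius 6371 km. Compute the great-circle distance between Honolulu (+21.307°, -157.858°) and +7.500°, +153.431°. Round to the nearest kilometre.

5441 km

Δλ = 153.431 − -157.858 = 311.289°; wrapped into (−180°, 180°]: -48.711°.
Δφ = 7.500 − 21.307 = -13.807°.
a = sin²(Δφ/2) + cos φ₁ · cos φ₂ · sin²(Δλ/2) = 0.171538.
c = 2·atan2(√a, √(1−a)) = 0.85407 rad → d = 6371·c ≈ 5441.25 km.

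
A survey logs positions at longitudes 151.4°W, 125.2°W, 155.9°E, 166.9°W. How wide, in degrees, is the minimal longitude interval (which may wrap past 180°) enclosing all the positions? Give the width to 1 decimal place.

Sort the longitudes: -166.9°, -151.4°, -125.2°, +155.9°.
Eastward gaps between consecutive values (wrapping around): 15.5°, 26.2°, 281.1°, 37.2°.
Largest gap = 281.1° ⇒ minimal covering band is its complement: 360° − 281.1° = 78.9°.
Band runs from +155.9° eastward to -125.2°, crossing the antimeridian.

78.9°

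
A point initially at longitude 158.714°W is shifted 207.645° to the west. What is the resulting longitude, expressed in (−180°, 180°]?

Start at -158.714°; shift −207.645° → -366.359°.
-366.359° lies outside (−180°, 180°]; add 360° → -6.359°.

6.359°W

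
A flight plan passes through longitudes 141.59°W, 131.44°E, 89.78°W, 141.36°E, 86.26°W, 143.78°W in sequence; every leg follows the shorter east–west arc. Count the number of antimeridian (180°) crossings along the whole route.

Leg 1: -141.59° → +131.44°, shortest Δλ = -86.97° (west) — crosses 180°.
Leg 2: +131.44° → -89.78°, shortest Δλ = 138.78° (east) — crosses 180°.
Leg 3: -89.78° → +141.36°, shortest Δλ = -128.86° (west) — crosses 180°.
Leg 4: +141.36° → -86.26°, shortest Δλ = 132.38° (east) — crosses 180°.
Leg 5: -86.26° → -143.78°, shortest Δλ = -57.52° (west) — does not cross 180°.
Total crossings: 4.

4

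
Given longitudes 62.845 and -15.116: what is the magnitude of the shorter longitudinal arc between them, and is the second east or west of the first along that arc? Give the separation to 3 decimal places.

Raw difference: -15.116 − 62.845 = -77.961°.
Normalise into (−180°, 180°]: -77.961° stays -77.961°.
Negative ⇒ the second point lies to the west; separation 77.961°.

77.961° west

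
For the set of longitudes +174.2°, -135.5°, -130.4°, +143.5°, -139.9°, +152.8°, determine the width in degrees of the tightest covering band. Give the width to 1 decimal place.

Sort the longitudes: -139.9°, -135.5°, -130.4°, +143.5°, +152.8°, +174.2°.
Eastward gaps between consecutive values (wrapping around): 4.4°, 5.1°, 273.9°, 9.3°, 21.4°, 45.9°.
Largest gap = 273.9° ⇒ minimal covering band is its complement: 360° − 273.9° = 86.1°.
Band runs from +143.5° eastward to -130.4°, crossing the antimeridian.

86.1°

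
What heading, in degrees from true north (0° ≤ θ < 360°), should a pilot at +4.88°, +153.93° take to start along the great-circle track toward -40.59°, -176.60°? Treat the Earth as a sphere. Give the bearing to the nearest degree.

Δλ = -176.60 − 153.93 = -330.53°; wrapped into (−180°, 180°]: 29.47°.
θ = atan2( sin Δλ · cos φ₂ , cos φ₁ · sin φ₂ − sin φ₁ · cos φ₂ · cos Δλ )
  = atan2(0.37359, -0.70452) = 152.064° → normalised to [0°, 360°): 152.064°.

152°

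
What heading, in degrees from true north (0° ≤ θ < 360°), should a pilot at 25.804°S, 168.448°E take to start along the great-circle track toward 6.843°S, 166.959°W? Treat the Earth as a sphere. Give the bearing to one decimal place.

55.3°

Δλ = -166.959 − 168.448 = -335.407°; wrapped into (−180°, 180°]: 24.593°.
θ = atan2( sin Δλ · cos φ₂ , cos φ₁ · sin φ₂ − sin φ₁ · cos φ₂ · cos Δλ )
  = atan2(0.41321, 0.28572) = 55.337° → normalised to [0°, 360°): 55.337°.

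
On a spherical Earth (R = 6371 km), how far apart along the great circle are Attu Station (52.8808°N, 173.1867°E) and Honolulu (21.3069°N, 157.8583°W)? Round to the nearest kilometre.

4290 km

Δλ = -157.8583 − 173.1867 = -331.0450°; wrapped into (−180°, 180°]: 28.9550°.
Δφ = 21.3069 − 52.8808 = -31.5739°.
a = sin²(Δφ/2) + cos φ₁ · cos φ₂ · sin²(Δλ/2) = 0.109156.
c = 2·atan2(√a, √(1−a)) = 0.67343 rad → d = 6371·c ≈ 4290.42 km.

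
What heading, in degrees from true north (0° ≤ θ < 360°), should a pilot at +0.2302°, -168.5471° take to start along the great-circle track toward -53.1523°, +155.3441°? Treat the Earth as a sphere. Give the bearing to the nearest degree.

Δλ = 155.3441 − -168.5471 = 323.8912°; wrapped into (−180°, 180°]: -36.1088°.
θ = atan2( sin Δλ · cos φ₂ , cos φ₁ · sin φ₂ − sin φ₁ · cos φ₂ · cos Δλ )
  = atan2(-0.35341, -0.80217) = -156.223° → normalised to [0°, 360°): 203.777°.

204°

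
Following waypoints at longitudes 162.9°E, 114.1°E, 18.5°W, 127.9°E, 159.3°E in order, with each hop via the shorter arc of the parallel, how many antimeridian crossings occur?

Leg 1: +162.9° → +114.1°, shortest Δλ = -48.8° (west) — does not cross 180°.
Leg 2: +114.1° → -18.5°, shortest Δλ = -132.6° (west) — does not cross 180°.
Leg 3: -18.5° → +127.9°, shortest Δλ = 146.4° (east) — does not cross 180°.
Leg 4: +127.9° → +159.3°, shortest Δλ = 31.4° (east) — does not cross 180°.
Total crossings: 0.

0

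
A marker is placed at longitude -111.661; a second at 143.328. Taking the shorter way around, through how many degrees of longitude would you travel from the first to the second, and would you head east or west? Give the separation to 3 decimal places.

Raw difference: 143.328 − -111.661 = 254.989°.
Normalise into (−180°, 180°]: 254.989° − 360° = -105.011°.
Negative ⇒ the second point lies to the west; separation 105.011°.

105.011° west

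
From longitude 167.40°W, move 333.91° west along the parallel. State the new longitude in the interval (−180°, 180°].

Start at -167.40°; shift −333.91° → -501.31°.
-501.31° lies outside (−180°, 180°]; add 360° → -141.31°.

141.31°W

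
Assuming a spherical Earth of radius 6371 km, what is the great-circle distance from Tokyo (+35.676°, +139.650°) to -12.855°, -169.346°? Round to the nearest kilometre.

7602 km

Δλ = -169.346 − 139.650 = -308.996°; wrapped into (−180°, 180°]: 51.004°.
Δφ = -12.855 − 35.676 = -48.531°.
a = sin²(Δφ/2) + cos φ₁ · cos φ₂ · sin²(Δλ/2) = 0.315697.
c = 2·atan2(√a, √(1−a)) = 1.19329 rad → d = 6371·c ≈ 7602.44 km.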